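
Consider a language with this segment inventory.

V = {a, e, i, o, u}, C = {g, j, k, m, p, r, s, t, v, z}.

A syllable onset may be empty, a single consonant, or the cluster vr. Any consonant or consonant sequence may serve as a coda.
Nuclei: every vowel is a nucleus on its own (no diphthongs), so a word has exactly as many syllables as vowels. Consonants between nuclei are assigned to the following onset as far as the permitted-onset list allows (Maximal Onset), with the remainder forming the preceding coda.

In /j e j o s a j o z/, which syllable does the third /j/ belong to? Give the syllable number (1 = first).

Vowels present: e, o, a, o; each is a nucleus, giving 4 syllables.
σ1/σ2 boundary: /j/ → onset of the next syllable (single consonants are always licit onsets).
σ2/σ3 boundary: just /s/ — single C goes to the following onset.
σ3/σ4 boundary: just /j/ — single C goes to the following onset.
Syllabification: je.jo.sa.joz.
The third /j/ is in the onset of syllable 4 (/joz/).

4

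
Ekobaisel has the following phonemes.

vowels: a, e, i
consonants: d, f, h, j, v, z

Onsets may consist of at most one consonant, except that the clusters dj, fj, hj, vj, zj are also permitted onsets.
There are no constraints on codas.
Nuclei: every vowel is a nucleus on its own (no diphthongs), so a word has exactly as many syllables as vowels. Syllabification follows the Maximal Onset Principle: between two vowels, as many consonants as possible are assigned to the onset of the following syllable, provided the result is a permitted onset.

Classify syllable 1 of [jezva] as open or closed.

closed

Nuclei (vowels): e, a → 2 syllables.
σ1/σ2 boundary: /zv/; trying suffixes from longest down, /v/ is the first permitted one, so coda /z/ | onset /v/.
Syllabification: jez.va.
Syllable 1 is /jez/ with coda /z/, so it is closed.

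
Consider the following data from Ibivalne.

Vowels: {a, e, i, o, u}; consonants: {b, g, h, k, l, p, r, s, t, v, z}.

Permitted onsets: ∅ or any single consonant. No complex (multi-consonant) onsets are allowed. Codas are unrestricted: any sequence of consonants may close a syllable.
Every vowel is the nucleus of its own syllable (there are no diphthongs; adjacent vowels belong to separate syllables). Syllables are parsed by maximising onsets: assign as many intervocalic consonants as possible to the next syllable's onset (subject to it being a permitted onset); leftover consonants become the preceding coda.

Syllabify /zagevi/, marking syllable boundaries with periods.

Vowels present: a, e, i; each is a nucleus, giving 3 syllables.
Between /a/ (V1) and /e/ (V2): /g/ → onset of the next syllable (single consonants are always licit onsets).
Between /e/ (V2) and /i/ (V3): just /v/ — single C goes to the following onset.

za.ge.vi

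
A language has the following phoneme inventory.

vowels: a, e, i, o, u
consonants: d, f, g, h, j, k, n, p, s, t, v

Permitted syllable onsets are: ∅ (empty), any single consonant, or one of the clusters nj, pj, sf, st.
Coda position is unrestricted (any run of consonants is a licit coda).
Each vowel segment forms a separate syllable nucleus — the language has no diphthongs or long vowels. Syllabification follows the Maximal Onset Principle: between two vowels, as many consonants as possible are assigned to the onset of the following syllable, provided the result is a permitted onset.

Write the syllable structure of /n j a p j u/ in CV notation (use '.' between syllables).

CCV.CCV

The vowels are a, u — 2 nuclei, so 2 syllables.
σ1/σ2 boundary: cluster /pj/ — /pj/ is itself a permitted onset, so the whole cluster goes right; preceding coda = ∅.
Result: nja.pju.
Mapping each syllable to C/V: /nja/ → CCV, /pju/ → CCV.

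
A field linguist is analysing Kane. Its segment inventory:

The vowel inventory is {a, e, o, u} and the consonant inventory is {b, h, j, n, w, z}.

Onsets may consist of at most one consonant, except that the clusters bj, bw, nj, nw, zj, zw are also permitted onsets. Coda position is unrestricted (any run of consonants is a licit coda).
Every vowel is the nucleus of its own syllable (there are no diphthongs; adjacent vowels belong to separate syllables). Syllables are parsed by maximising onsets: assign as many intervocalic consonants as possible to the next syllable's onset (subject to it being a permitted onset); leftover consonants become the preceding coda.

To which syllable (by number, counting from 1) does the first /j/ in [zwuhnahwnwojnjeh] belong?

The vowels are u, a, o, e — 4 nuclei, so 4 syllables.
/u…a/ gap (V1→V2): cluster /hn/ — the longest permitted-onset suffix is /n/; onset = /n/, preceding coda = /h/.
/a…o/ gap (V2→V3): /hwnw/ splits as /hw/ + /nw/ (/nw/ is the longest suffix that is a licit onset).
/o…e/ gap (V3→V4): /jnj/ — longest licit onset from the right is /nj/, leaving /j/ as coda.
So the parse is zwuh.nahw.nwoj.njeh.
The first /j/ is in the coda of syllable 3 (/nwoj/).

3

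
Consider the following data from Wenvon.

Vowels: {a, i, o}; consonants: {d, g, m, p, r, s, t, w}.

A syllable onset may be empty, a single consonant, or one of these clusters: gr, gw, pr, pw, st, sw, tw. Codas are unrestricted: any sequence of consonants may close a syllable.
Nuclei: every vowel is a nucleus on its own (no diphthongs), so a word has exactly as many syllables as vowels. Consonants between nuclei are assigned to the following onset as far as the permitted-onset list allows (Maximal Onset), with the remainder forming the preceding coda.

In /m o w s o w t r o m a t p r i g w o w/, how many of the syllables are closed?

4

The vowels are o, o, o, a, i, o — 6 nuclei, so 6 syllables.
Between /o/ (V1) and /o/ (V2): /ws/ splits as /w/ + /s/ (/s/ is the longest suffix that is a licit onset).
Between /o/ (V2) and /o/ (V3): cluster /wtr/ — the longest permitted-onset suffix is /r/; onset = /r/, preceding coda = /wt/.
Between /o/ (V3) and /a/ (V4): /m/ is a single consonant, so it becomes the next onset.
Between /a/ (V4) and /i/ (V5): /tpr/ — longest licit onset from the right is /pr/, leaving /t/ as coda.
Between /i/ (V5) and /o/ (V6): /gw/ — entire cluster is a permitted onset → onset /gw/, coda ∅.
Result: mow.sowt.ro.mat.pri.gwow.
Classifying each syllable: /mow/ (closed), /sowt/ (closed), /ro/ (open), /mat/ (closed), /pri/ (open), /gwow/ (closed).
Closed syllables: 4.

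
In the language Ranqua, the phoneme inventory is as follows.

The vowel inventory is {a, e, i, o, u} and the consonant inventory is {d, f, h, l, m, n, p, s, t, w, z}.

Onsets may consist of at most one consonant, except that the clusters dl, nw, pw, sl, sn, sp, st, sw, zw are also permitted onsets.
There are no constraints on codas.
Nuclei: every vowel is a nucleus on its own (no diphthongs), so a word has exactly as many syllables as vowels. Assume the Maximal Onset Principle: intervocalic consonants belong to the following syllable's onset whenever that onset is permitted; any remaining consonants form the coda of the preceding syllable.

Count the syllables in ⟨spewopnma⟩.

Nuclei (vowels): e, o, a → 3 syllables.

3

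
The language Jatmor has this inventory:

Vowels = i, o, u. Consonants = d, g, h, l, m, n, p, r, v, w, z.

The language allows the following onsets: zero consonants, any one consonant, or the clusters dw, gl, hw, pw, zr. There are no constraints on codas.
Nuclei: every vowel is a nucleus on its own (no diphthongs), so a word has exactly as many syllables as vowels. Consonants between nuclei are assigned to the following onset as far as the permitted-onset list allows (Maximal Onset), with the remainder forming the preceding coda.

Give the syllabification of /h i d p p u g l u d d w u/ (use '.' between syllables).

The vowels are i, u, u, u — 4 nuclei, so 4 syllables.
V1 /i/ – V2 /u/: /dpp/; trying suffixes from longest down, /p/ is the first permitted one, so coda /dp/ | onset /p/.
V2 /u/ – V3 /u/: /gl/ — entire cluster is a permitted onset → onset /gl/, coda ∅.
V3 /u/ – V4 /u/: /ddw/ — longest licit onset from the right is /dw/, leaving /d/ as coda.

hidp.pu.glud.dwu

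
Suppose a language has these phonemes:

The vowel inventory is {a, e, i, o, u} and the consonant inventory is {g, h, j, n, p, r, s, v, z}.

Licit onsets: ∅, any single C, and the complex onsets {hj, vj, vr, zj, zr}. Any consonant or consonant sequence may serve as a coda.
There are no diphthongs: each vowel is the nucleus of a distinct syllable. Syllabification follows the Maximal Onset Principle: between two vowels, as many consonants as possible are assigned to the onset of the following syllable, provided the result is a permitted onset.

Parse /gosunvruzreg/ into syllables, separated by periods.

go.sun.vru.zreg

The vowels are o, u, u, e — 4 nuclei, so 4 syllables.
V1 /o/ – V2 /u/: /s/ is a single consonant, so it becomes the next onset.
V2 /u/ – V3 /u/: /nvr/ splits as /n/ + /vr/ (/vr/ is the longest suffix that is a licit onset).
V3 /u/ – V4 /e/: cluster /zr/ — /zr/ is itself a permitted onset, so the whole cluster goes right; preceding coda = ∅.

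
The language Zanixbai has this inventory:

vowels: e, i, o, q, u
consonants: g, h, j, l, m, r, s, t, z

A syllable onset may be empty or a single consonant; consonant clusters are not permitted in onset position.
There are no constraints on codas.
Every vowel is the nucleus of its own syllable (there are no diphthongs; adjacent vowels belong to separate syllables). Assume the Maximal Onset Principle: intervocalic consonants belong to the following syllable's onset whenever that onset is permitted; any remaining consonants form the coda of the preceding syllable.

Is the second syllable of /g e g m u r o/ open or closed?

The vowels are e, u, o — 3 nuclei, so 3 syllables.
Between /e/ (V1) and /u/ (V2): /gm/ splits as /g/ + /m/ (/m/ is the longest suffix that is a licit onset).
Between /u/ (V2) and /o/ (V3): just /r/ — single C goes to the following onset.
Result: geg.mu.ro.
Syllable 2 is /mu/; it ends in its nucleus with no coda, so it is open.

open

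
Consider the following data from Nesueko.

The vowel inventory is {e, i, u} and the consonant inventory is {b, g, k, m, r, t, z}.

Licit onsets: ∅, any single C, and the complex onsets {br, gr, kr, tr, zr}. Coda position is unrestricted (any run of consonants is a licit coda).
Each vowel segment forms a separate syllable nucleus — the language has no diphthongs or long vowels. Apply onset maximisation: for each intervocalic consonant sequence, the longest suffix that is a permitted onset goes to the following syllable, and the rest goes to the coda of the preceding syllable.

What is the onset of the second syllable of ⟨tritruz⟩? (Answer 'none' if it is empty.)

tr

The vowels are i, u — 2 nuclei, so 2 syllables.
σ1/σ2 boundary: cluster /tr/ — /tr/ is itself a permitted onset, so the whole cluster goes right; preceding coda = ∅.
Syllabification: tri.truz.
Syllable 2 is /truz/: onset /tr/, nucleus /u/, coda /z/.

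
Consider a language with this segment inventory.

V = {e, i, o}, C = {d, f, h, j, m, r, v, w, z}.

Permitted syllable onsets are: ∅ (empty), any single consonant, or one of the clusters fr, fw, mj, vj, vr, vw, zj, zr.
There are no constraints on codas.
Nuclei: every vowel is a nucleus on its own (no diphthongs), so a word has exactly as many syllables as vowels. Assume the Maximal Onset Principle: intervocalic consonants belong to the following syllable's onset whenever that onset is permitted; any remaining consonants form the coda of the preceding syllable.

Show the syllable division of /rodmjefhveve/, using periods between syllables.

rod.mjefh.ve.ve

Nuclei (vowels): o, e, e, e → 4 syllables.
Between /o/ (V1) and /e/ (V2): /dmj/ splits as /d/ + /mj/ (/mj/ is the longest suffix that is a licit onset).
Between /e/ (V2) and /e/ (V3): cluster /fhv/ — the longest permitted-onset suffix is /v/; onset = /v/, preceding coda = /fh/.
Between /e/ (V3) and /e/ (V4): just /v/ — single C goes to the following onset.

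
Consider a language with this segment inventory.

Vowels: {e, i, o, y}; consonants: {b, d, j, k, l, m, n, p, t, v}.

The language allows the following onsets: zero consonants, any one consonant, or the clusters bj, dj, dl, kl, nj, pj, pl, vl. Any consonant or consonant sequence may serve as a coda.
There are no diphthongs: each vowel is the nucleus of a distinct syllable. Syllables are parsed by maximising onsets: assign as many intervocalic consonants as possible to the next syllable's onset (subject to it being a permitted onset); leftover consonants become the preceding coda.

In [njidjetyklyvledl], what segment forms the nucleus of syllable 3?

y

Vowels present: i, e, y, y, e; each is a nucleus, giving 5 syllables.
The third nucleus (vowel 3 from the left) is /y/.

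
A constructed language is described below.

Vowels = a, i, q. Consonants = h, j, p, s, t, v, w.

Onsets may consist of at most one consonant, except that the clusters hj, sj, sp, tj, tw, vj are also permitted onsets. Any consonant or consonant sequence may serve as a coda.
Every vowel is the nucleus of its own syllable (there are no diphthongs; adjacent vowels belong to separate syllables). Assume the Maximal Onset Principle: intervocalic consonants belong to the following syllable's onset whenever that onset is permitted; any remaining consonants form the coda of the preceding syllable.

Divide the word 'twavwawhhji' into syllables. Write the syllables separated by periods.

The vowels are a, a, i — 3 nuclei, so 3 syllables.
V1 /a/ – V2 /a/: cluster /vw/ — the longest permitted-onset suffix is /w/; onset = /w/, preceding coda = /v/.
V2 /a/ – V3 /i/: /whhj/ — longest licit onset from the right is /hj/, leaving /wh/ as coda.

twav.wawh.hji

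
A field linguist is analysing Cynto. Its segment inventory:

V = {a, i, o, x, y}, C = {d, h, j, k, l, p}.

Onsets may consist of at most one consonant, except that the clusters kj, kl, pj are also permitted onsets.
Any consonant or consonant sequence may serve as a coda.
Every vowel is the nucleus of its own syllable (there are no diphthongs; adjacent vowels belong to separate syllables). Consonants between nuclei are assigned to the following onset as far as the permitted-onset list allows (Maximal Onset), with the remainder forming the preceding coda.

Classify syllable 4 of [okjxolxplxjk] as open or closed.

closed

The vowels are o, x, o, x, x — 5 nuclei, so 5 syllables.
σ1/σ2 boundary: cluster /kj/ — /kj/ is itself a permitted onset, so the whole cluster goes right; preceding coda = ∅.
σ2/σ3 boundary: no consonants, so the boundary falls immediately after /x/.
σ3/σ4 boundary: just /l/ — single C goes to the following onset.
σ4/σ5 boundary: /pl/; trying suffixes from longest down, /l/ is the first permitted one, so coda /p/ | onset /l/.
Result: o.kjx.o.lxp.lxjk.
Syllable 4 is /lxp/ with coda /p/, so it is closed.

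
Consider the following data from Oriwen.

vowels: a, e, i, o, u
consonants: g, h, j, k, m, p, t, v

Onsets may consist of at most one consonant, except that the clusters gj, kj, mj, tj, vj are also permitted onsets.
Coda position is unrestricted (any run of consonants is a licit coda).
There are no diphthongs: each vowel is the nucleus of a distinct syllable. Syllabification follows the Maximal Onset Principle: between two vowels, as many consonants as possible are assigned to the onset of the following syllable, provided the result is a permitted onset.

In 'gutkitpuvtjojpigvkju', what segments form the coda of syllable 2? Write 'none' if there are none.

Nuclei (vowels): u, i, u, o, i, u → 6 syllables.
V1 /u/ – V2 /i/: /tk/ — longest licit onset from the right is /k/, leaving /t/ as coda.
V2 /i/ – V3 /u/: /tp/ splits as /t/ + /p/ (/p/ is the longest suffix that is a licit onset).
V3 /u/ – V4 /o/: cluster /vtj/ — the longest permitted-onset suffix is /tj/; onset = /tj/, preceding coda = /v/.
V4 /o/ – V5 /i/: /jp/ splits as /j/ + /p/ (/p/ is the longest suffix that is a licit onset).
V5 /i/ – V6 /u/: /gvkj/; trying suffixes from longest down, /kj/ is the first permitted one, so coda /gv/ | onset /kj/.
Putting it together: gut.kit.puv.tjoj.pigv.kju.
Syllable 2 is /kit/: onset /k/, nucleus /i/, coda /t/.

t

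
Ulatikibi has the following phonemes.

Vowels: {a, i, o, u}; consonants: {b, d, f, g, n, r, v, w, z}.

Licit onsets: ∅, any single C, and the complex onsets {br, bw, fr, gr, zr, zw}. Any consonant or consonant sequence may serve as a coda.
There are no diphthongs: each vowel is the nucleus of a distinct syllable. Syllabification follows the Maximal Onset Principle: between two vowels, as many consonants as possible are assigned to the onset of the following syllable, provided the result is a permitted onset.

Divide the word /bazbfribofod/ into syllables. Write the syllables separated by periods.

bazb.fri.bo.fod

Nuclei (vowels): a, i, o, o → 4 syllables.
V1 /a/ – V2 /i/: /zbfr/ splits as /zb/ + /fr/ (/fr/ is the longest suffix that is a licit onset).
V2 /i/ – V3 /o/: just /b/ — single C goes to the following onset.
V3 /o/ – V4 /o/: /f/ is a single consonant, so it becomes the next onset.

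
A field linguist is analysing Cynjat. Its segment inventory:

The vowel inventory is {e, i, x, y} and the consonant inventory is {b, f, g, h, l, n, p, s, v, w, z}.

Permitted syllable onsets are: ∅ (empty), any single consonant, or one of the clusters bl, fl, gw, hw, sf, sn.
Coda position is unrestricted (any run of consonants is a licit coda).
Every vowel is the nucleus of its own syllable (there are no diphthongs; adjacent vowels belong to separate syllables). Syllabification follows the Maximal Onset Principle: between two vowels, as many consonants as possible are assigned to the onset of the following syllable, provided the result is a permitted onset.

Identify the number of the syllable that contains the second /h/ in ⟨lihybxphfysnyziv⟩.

3

Vowels present: i, y, x, y, y, i; each is a nucleus, giving 6 syllables.
V1 /i/ – V2 /y/: /h/ is a single consonant, so it becomes the next onset.
V2 /y/ – V3 /x/: just /b/ — single C goes to the following onset.
V3 /x/ – V4 /y/: /phf/; trying suffixes from longest down, /f/ is the first permitted one, so coda /ph/ | onset /f/.
V4 /y/ – V5 /y/: /sn/ is a licit onset in full, so it all attaches to the next syllable.
V5 /y/ – V6 /i/: /z/ is a single consonant, so it becomes the next onset.
Putting it together: li.hy.bxph.fy.sny.ziv.
The second /h/ is in the coda of syllable 3 (/bxph/).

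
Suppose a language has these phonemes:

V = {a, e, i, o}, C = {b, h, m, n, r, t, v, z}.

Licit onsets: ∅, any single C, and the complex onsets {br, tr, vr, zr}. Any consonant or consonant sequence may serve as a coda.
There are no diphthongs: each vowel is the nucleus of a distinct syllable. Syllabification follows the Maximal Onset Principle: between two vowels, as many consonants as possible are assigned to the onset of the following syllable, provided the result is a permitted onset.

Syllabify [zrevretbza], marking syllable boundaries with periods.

Vowels present: e, e, a; each is a nucleus, giving 3 syllables.
Between /e/ (V1) and /e/ (V2): /vr/ is a licit onset in full, so it all attaches to the next syllable.
Between /e/ (V2) and /a/ (V3): cluster /tbz/ — the longest permitted-onset suffix is /z/; onset = /z/, preceding coda = /tb/.

zre.vretb.za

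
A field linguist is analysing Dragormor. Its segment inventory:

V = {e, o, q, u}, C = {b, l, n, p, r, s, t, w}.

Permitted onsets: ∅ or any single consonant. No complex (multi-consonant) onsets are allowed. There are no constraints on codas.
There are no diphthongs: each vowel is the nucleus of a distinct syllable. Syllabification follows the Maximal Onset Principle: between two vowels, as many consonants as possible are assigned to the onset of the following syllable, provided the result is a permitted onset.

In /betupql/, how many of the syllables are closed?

The vowels are e, u, q — 3 nuclei, so 3 syllables.
V1 /e/ – V2 /u/: just /t/ — single C goes to the following onset.
V2 /u/ – V3 /q/: just /p/ — single C goes to the following onset.
Result: be.tu.pql.
Classifying each syllable: /be/ (open), /tu/ (open), /pql/ (closed).
Closed syllables: 1.

1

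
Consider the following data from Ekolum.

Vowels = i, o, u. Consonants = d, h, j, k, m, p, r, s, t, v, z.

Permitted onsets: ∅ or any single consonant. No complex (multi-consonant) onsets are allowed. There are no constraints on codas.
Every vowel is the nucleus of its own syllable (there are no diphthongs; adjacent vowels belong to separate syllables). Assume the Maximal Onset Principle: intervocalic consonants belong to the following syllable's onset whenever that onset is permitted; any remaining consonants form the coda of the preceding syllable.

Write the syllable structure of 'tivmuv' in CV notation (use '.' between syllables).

The vowels are i, u — 2 nuclei, so 2 syllables.
/i…u/ gap (V1→V2): cluster /vm/ — the longest permitted-onset suffix is /m/; onset = /m/, preceding coda = /v/.
Result: tiv.muv.
Mapping each syllable to C/V: /tiv/ → CVC, /muv/ → CVC.

CVC.CVC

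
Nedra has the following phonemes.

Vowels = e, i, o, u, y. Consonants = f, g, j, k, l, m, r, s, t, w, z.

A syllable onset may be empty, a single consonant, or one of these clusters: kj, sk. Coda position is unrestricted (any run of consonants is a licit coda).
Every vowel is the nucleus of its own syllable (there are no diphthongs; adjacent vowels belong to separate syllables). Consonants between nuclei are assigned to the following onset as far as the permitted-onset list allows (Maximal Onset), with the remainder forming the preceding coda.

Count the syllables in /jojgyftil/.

The vowels are o, y, i — 3 nuclei, so 3 syllables.

3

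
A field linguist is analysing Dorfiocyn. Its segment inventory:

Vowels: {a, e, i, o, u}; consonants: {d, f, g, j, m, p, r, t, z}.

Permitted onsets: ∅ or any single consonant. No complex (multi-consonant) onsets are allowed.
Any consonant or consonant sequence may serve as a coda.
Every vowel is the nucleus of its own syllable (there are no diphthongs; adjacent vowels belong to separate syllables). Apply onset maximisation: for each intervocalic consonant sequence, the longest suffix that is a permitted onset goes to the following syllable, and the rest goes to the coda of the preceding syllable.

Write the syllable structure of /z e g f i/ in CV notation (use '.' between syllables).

CVC.CV

Vowels present: e, i; each is a nucleus, giving 2 syllables.
V1 /e/ – V2 /i/: /gf/ — longest licit onset from the right is /f/, leaving /g/ as coda.
Putting it together: zeg.fi.
Mapping each syllable to C/V: /zeg/ → CVC, /fi/ → CV.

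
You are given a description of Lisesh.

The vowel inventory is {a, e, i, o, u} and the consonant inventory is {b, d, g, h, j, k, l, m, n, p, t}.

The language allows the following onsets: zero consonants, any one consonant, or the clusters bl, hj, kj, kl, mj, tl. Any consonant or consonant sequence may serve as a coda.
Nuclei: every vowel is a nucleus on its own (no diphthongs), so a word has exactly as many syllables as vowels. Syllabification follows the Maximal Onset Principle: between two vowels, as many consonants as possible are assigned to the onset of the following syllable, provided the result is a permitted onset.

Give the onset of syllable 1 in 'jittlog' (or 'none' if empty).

j

The vowels are i, o — 2 nuclei, so 2 syllables.
σ1/σ2 boundary: cluster /ttl/ — the longest permitted-onset suffix is /tl/; onset = /tl/, preceding coda = /t/.
Result: jit.tlog.
Syllable 1 is /jit/: onset /j/, nucleus /i/, coda /t/.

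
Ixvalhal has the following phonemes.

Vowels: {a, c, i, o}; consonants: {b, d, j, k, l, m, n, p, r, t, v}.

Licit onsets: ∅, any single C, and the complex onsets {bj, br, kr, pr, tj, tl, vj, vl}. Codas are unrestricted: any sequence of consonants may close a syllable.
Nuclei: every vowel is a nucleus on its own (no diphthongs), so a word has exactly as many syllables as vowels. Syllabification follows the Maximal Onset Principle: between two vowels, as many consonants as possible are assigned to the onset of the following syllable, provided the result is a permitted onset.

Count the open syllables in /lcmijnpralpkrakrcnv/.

2

Vowels present: c, i, a, a, c; each is a nucleus, giving 5 syllables.
/c…i/ gap (V1→V2): /m/ → onset of the next syllable (single consonants are always licit onsets).
/i…a/ gap (V2→V3): /jnpr/ — longest licit onset from the right is /pr/, leaving /jn/ as coda.
/a…a/ gap (V3→V4): /lpkr/; trying suffixes from longest down, /kr/ is the first permitted one, so coda /lp/ | onset /kr/.
/a…c/ gap (V4→V5): /kr/ is a licit onset in full, so it all attaches to the next syllable.
So the parse is lc.mijn.pralp.kra.krcnv.
Classifying each syllable: /lc/ (open), /mijn/ (closed), /pralp/ (closed), /kra/ (open), /krcnv/ (closed).
Open syllables: 2.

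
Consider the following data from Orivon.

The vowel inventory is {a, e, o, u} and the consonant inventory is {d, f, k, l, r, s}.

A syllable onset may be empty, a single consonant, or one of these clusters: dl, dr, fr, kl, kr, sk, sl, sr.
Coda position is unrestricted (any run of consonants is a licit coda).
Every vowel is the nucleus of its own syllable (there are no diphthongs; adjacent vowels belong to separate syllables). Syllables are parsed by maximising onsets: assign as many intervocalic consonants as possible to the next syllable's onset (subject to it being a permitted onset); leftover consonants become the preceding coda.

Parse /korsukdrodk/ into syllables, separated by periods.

Vowels present: o, u, o; each is a nucleus, giving 3 syllables.
/o…u/ gap (V1→V2): /rs/; trying suffixes from longest down, /s/ is the first permitted one, so coda /r/ | onset /s/.
/u…o/ gap (V2→V3): cluster /kdr/ — the longest permitted-onset suffix is /dr/; onset = /dr/, preceding coda = /k/.

kor.suk.drodk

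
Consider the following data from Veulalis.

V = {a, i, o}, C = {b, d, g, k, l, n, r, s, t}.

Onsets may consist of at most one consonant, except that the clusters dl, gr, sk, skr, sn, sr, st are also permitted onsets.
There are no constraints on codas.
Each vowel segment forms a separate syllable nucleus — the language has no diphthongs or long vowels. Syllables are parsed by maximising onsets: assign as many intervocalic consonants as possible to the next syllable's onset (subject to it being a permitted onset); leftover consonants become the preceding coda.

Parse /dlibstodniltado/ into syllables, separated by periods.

dlib.stod.nil.ta.do

The vowels are i, o, i, a, o — 5 nuclei, so 5 syllables.
σ1/σ2 boundary: /bst/ splits as /b/ + /st/ (/st/ is the longest suffix that is a licit onset).
σ2/σ3 boundary: /dn/; trying suffixes from longest down, /n/ is the first permitted one, so coda /d/ | onset /n/.
σ3/σ4 boundary: /lt/ splits as /l/ + /t/ (/t/ is the longest suffix that is a licit onset).
σ4/σ5 boundary: just /d/ — single C goes to the following onset.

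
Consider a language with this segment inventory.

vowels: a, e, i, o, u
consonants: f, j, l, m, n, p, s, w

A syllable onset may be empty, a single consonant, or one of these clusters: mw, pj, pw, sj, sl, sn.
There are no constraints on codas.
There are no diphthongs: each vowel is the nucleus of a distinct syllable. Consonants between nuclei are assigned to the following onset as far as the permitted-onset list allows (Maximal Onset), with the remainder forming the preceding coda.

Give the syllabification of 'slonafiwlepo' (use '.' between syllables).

Vowels present: o, a, i, e, o; each is a nucleus, giving 5 syllables.
/o…a/ gap (V1→V2): /n/ → onset of the next syllable (single consonants are always licit onsets).
/a…i/ gap (V2→V3): just /f/ — single C goes to the following onset.
/i…e/ gap (V3→V4): /wl/ — longest licit onset from the right is /l/, leaving /w/ as coda.
/e…o/ gap (V4→V5): just /p/ — single C goes to the following onset.

slo.na.fiw.le.po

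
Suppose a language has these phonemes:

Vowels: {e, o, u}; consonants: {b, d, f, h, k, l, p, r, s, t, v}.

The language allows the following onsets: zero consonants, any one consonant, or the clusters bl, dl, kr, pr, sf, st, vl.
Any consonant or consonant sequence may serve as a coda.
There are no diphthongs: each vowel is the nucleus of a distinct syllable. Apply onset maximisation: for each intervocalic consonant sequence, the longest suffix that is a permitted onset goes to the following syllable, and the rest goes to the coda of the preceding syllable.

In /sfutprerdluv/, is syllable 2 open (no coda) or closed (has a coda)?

closed

Nuclei (vowels): u, e, u → 3 syllables.
V1 /u/ – V2 /e/: /tpr/ splits as /t/ + /pr/ (/pr/ is the longest suffix that is a licit onset).
V2 /e/ – V3 /u/: /rdl/ — longest licit onset from the right is /dl/, leaving /r/ as coda.
So the parse is sfut.prer.dluv.
Syllable 2 is /prer/ with coda /r/, so it is closed.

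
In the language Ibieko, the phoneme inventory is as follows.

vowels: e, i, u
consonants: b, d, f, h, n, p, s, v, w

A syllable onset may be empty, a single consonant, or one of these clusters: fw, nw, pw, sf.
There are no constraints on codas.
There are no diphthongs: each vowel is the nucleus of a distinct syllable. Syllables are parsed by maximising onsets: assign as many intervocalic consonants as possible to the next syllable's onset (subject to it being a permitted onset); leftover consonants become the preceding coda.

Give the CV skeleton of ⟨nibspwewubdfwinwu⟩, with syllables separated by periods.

CVCC.CCV.CVCC.CCV.CCV

The vowels are i, e, u, i, u — 5 nuclei, so 5 syllables.
/i…e/ gap (V1→V2): cluster /bspw/ — the longest permitted-onset suffix is /pw/; onset = /pw/, preceding coda = /bs/.
/e…u/ gap (V2→V3): /w/ → onset of the next syllable (single consonants are always licit onsets).
/u…i/ gap (V3→V4): /bdfw/; trying suffixes from longest down, /fw/ is the first permitted one, so coda /bd/ | onset /fw/.
/i…u/ gap (V4→V5): /nw/ — entire cluster is a permitted onset → onset /nw/, coda ∅.
Putting it together: nibs.pwe.wubd.fwi.nwu.
Mapping each syllable to C/V: /nibs/ → CVCC, /pwe/ → CCV, /wubd/ → CVCC, /fwi/ → CCV, /nwu/ → CCV.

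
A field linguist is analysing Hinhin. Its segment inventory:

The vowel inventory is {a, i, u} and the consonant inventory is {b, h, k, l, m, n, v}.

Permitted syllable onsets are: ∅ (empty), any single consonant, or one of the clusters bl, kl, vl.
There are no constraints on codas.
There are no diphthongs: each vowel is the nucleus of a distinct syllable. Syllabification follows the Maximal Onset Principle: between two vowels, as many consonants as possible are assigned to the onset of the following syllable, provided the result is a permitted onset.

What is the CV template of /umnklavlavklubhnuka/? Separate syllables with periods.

The vowels are u, a, a, u, u, a — 6 nuclei, so 6 syllables.
σ1/σ2 boundary: cluster /mnkl/ — the longest permitted-onset suffix is /kl/; onset = /kl/, preceding coda = /mn/.
σ2/σ3 boundary: /vl/ — entire cluster is a permitted onset → onset /vl/, coda ∅.
σ3/σ4 boundary: cluster /vkl/ — the longest permitted-onset suffix is /kl/; onset = /kl/, preceding coda = /v/.
σ4/σ5 boundary: /bhn/; trying suffixes from longest down, /n/ is the first permitted one, so coda /bh/ | onset /n/.
σ5/σ6 boundary: /k/ is a single consonant, so it becomes the next onset.
Putting it together: umn.kla.vlav.klubh.nu.ka.
Mapping each syllable to C/V: /umn/ → VCC, /kla/ → CCV, /vlav/ → CCVC, /klubh/ → CCVCC, /nu/ → CV, /ka/ → CV.

VCC.CCV.CCVC.CCVCC.CV.CV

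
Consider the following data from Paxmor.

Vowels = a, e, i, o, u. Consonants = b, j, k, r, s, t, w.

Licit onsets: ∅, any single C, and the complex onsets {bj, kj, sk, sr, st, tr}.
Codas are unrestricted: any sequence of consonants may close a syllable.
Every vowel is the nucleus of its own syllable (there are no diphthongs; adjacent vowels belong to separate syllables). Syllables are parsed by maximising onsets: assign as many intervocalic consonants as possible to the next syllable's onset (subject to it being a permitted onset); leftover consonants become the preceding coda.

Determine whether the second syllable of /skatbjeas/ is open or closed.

Nuclei (vowels): a, e, a → 3 syllables.
σ1/σ2 boundary: /tbj/ — longest licit onset from the right is /bj/, leaving /t/ as coda.
σ2/σ3 boundary: hiatus — the boundary sits between the two vowels.
So the parse is skat.bje.as.
Syllable 2 is /bje/; it ends in its nucleus with no coda, so it is open.

open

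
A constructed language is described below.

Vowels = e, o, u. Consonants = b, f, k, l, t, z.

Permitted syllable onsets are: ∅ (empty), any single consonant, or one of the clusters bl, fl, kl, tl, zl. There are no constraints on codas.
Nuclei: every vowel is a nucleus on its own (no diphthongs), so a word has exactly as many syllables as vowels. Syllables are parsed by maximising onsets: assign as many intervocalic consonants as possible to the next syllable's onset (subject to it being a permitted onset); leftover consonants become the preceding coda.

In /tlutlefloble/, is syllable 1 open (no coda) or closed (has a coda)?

open

Vowels present: u, e, o, e; each is a nucleus, giving 4 syllables.
σ1/σ2 boundary: /tl/ — entire cluster is a permitted onset → onset /tl/, coda ∅.
σ2/σ3 boundary: /fl/ is a licit onset in full, so it all attaches to the next syllable.
σ3/σ4 boundary: cluster /bl/ — /bl/ is itself a permitted onset, so the whole cluster goes right; preceding coda = ∅.
Result: tlu.tle.flo.ble.
Syllable 1 is /tlu/; it ends in its nucleus with no coda, so it is open.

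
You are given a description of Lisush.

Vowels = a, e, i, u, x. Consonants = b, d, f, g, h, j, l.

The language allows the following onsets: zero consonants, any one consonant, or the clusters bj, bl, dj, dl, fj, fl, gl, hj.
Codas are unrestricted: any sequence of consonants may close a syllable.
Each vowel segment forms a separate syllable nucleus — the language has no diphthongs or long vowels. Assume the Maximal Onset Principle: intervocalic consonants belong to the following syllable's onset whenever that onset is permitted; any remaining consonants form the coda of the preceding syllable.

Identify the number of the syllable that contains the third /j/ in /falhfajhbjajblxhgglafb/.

3

The vowels are a, a, a, x, a — 5 nuclei, so 5 syllables.
σ1/σ2 boundary: /lhf/ — longest licit onset from the right is /f/, leaving /lh/ as coda.
σ2/σ3 boundary: /jhbj/ splits as /jh/ + /bj/ (/bj/ is the longest suffix that is a licit onset).
σ3/σ4 boundary: /jbl/; trying suffixes from longest down, /bl/ is the first permitted one, so coda /j/ | onset /bl/.
σ4/σ5 boundary: cluster /hggl/ — the longest permitted-onset suffix is /gl/; onset = /gl/, preceding coda = /hg/.
Result: falh.fajh.bjaj.blxhg.glafb.
The third /j/ is in the coda of syllable 3 (/bjaj/).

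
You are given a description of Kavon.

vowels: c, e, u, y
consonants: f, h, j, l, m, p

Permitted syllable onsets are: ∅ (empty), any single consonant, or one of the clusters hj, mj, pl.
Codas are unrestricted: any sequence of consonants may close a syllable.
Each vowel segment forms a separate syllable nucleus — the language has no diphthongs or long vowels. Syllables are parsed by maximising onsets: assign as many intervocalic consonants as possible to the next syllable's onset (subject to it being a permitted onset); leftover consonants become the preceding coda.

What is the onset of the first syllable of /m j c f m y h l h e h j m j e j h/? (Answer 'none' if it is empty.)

Vowels present: c, y, e, e; each is a nucleus, giving 4 syllables.
Between /c/ (V1) and /y/ (V2): /fm/ — longest licit onset from the right is /m/, leaving /f/ as coda.
Between /y/ (V2) and /e/ (V3): /hlh/ splits as /hl/ + /h/ (/h/ is the longest suffix that is a licit onset).
Between /e/ (V3) and /e/ (V4): cluster /hjmj/ — the longest permitted-onset suffix is /mj/; onset = /mj/, preceding coda = /hj/.
So the parse is mjcf.myhl.hehj.mjejh.
Syllable 1 is /mjcf/: onset /mj/, nucleus /c/, coda /f/.

mj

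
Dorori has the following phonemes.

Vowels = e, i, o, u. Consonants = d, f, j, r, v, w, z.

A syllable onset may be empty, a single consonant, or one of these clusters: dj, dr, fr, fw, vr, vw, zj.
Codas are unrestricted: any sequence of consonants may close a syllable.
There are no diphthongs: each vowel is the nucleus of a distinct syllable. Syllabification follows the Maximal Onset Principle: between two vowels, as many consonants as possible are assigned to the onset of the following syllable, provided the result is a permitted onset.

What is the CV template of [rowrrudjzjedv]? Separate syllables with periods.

CVCC.CVCC.CCVCC

The vowels are o, u, e — 3 nuclei, so 3 syllables.
σ1/σ2 boundary: /wrr/ splits as /wr/ + /r/ (/r/ is the longest suffix that is a licit onset).
σ2/σ3 boundary: /djzj/ splits as /dj/ + /zj/ (/zj/ is the longest suffix that is a licit onset).
Putting it together: rowr.rudj.zjedv.
Mapping each syllable to C/V: /rowr/ → CVCC, /rudj/ → CVCC, /zjedv/ → CCVCC.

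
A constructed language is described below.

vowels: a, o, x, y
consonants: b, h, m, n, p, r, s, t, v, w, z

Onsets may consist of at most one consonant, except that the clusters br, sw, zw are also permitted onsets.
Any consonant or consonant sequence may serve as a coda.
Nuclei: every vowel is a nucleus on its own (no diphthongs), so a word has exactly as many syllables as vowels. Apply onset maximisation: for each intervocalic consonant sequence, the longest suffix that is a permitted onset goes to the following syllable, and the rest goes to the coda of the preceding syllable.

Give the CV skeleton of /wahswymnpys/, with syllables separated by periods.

CVC.CCVCC.CVC

Vowels present: a, y, y; each is a nucleus, giving 3 syllables.
V1 /a/ – V2 /y/: /hsw/; trying suffixes from longest down, /sw/ is the first permitted one, so coda /h/ | onset /sw/.
V2 /y/ – V3 /y/: /mnp/; trying suffixes from longest down, /p/ is the first permitted one, so coda /mn/ | onset /p/.
So the parse is wah.swymn.pys.
Mapping each syllable to C/V: /wah/ → CVC, /swymn/ → CCVCC, /pys/ → CVC.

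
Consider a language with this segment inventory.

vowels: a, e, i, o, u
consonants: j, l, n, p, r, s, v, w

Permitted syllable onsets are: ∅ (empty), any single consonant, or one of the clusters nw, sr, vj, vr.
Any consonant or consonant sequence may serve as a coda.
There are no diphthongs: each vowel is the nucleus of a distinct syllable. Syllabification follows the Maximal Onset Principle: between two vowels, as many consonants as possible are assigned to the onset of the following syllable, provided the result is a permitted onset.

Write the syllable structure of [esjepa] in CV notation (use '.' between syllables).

VC.CV.CV

The vowels are e, e, a — 3 nuclei, so 3 syllables.
V1 /e/ – V2 /e/: /sj/ — longest licit onset from the right is /j/, leaving /s/ as coda.
V2 /e/ – V3 /a/: /p/ is a single consonant, so it becomes the next onset.
Result: es.je.pa.
Mapping each syllable to C/V: /es/ → VC, /je/ → CV, /pa/ → CV.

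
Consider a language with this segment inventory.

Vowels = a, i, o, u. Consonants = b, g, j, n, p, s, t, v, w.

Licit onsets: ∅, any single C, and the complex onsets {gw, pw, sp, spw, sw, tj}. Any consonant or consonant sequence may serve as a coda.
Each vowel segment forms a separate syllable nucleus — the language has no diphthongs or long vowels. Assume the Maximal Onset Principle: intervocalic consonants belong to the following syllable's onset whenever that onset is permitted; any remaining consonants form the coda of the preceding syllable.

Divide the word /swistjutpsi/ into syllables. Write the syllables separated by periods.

swis.tjutp.si

Vowels present: i, u, i; each is a nucleus, giving 3 syllables.
σ1/σ2 boundary: /stj/; trying suffixes from longest down, /tj/ is the first permitted one, so coda /s/ | onset /tj/.
σ2/σ3 boundary: /tps/ — longest licit onset from the right is /s/, leaving /tp/ as coda.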